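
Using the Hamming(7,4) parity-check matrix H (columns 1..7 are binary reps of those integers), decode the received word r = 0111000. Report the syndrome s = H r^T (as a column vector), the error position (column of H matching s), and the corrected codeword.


s = (1, 0, 1)^T, error position = 5, corrected codeword c = 0111100

Compute s = H r^T mod 2 one row at a time:
  s_1 = 1 + 0 + 0 + 0 = 1 ≡ 1 (mod 2).
  s_2 = 1 + 1 + 0 + 0 = 2 ≡ 0 (mod 2).
  s_3 = 0 + 1 + 0 + 0 = 1 ≡ 1 (mod 2).
s = (1, 0, 1)^T — this equals column 5 of H (binary 101), so error is at position 5.
Correct: flip bit 5 of r = 0111000 to get c = 0111100.


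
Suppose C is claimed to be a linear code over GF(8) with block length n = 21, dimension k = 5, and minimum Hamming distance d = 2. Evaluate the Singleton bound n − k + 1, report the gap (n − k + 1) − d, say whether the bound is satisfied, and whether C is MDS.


Singleton RHS = n − k + 1 = 17, slack = 15, bound satisfied, not MDS.

Singleton bound: d ≤ n − k + 1.
Here n = 21, k = 5, so n − k + 1 = 17.
Given d = 2, check d ≤ 17: YES.
Slack = (n − k + 1) − d = 15.
The code is NOT MDS (slack = 15 > 0).
Description: the claimed parameters are [21, 5, 2]_8; such a code would be non-MDS.


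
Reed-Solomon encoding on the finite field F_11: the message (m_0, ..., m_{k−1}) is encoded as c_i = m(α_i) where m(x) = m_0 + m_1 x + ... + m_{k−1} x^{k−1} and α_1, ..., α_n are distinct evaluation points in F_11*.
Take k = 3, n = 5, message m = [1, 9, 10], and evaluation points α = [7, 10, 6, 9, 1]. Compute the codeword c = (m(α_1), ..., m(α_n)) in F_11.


c = [4, 2, 8, 1, 9]

Message polynomial: m(x) = 1 + 9·x + 10·x^2 (mod 11).
For each evaluation point α_i, compute m(α_i) mod 11:
  α_1 = 7: Horner steps 10 → 2 → 4, so m(7) = 4.
  α_2 = 10: Horner steps 10 → 10 → 2, so m(10) = 2.
  α_3 = 6: Horner steps 10 → 3 → 8, so m(6) = 8.
  α_4 = 9: Horner steps 10 → 0 → 1, so m(9) = 1.
  α_5 = 1: Horner steps 10 → 8 → 9, so m(1) = 9.
Codeword c = [4, 2, 8, 1, 9] ∈ F_11^5.


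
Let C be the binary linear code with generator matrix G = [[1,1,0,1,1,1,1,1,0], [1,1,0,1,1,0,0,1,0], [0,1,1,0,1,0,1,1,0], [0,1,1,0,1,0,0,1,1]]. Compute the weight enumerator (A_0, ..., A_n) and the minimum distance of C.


Weight distribution: A_0 = 1, A_2 = 3, A_4 = 3, A_5 = 4, A_6 = 1, A_7 = 4. Minimum distance d = 2.

Enumerate all 2^4 = 16 messages m ∈ F_2^4.
For each, compute codeword c = mG in F_2^9, then tally its weight.
  m = 0000 → c = 000000000, weight = 0.
  m = 1000 → c = 110111110, weight = 7.
  m = 0100 → c = 110110010, weight = 5.
  m = 1100 → c = 000001100, weight = 2.
  m = 0010 → c = 011010110, weight = 5.
  m = 1010 → c = 101101000, weight = 4.
  m = 0110 → c = 101100100, weight = 4.
  m = 1110 → c = 011011010, weight = 5.
  m = 0001 → c = 011010011, weight = 5.
  m = 1001 → c = 101101101, weight = 6.
  m = 0101 → c = 101100001, weight = 4.
  m = 1101 → c = 011011111, weight = 7.
  m = 0011 → c = 000000101, weight = 2.
  m = 1011 → c = 110111011, weight = 7.
  m = 0111 → c = 110110111, weight = 7.
  m = 1111 → c = 000001001, weight = 2.
Tally weights:
  weight 0: 1 codewords.
  weight 2: 3 codewords.
  weight 4: 3 codewords.
  weight 5: 4 codewords.
  weight 6: 1 codewords.
  weight 7: 4 codewords.
Minimum distance d = smallest w > 0 with A_w > 0 = 2.
Sanity: Σ A_w = 16 = 2^4 = 16 ✓.


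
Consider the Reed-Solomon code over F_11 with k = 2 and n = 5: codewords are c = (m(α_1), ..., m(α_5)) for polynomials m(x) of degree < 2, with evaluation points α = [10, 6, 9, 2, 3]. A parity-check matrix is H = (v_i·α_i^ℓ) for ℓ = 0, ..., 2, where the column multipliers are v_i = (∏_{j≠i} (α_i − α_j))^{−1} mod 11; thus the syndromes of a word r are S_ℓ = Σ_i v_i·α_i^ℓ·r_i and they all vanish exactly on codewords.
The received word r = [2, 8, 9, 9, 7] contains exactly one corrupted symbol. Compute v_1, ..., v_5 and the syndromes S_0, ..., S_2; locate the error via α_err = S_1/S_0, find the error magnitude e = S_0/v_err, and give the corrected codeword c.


S = (7, 3, 6), error at position 4, error magnitude e = 6, c = [2, 8, 9, 3, 7].

Step 1: column multipliers v_i = (∏_{j≠i}(α_i − α_j))^{−1} mod 11.
  i = 1 (α = 10): (10−6)(10−9)(10−2)(10−3) = 4·1·8·7 = 224 ≡ 4, so v_1 = 4^{−1} = 3 (mod 11).
  i = 2 (α = 6): (6−10)(6−9)(6−2)(6−3) = (−4)·(−3)·4·3 = 144 ≡ 1, so v_2 = 1^{−1} = 1 (mod 11).
  i = 3 (α = 9): (9−10)(9−6)(9−2)(9−3) = (−1)·3·7·6 = −126 ≡ 6, so v_3 = 6^{−1} = 2 (mod 11).
  i = 4 (α = 2): (2−10)(2−6)(2−9)(2−3) = (−8)·(−4)·(−7)·(−1) = 224 ≡ 4, so v_4 = 4^{−1} = 3 (mod 11).
  i = 5 (α = 3): (3−10)(3−6)(3−9)(3−2) = (−7)·(−3)·(−6)·1 = −126 ≡ 6, so v_5 = 6^{−1} = 2 (mod 11).
  v = [3, 1, 2, 3, 2].
Step 2: syndromes of r = [2, 8, 9, 9, 7] (all sums mod 11).
  S_0 = Σ v_i r_i = 3·2 + 1·8 + 2·9 + 3·9 + 2·7 = 73 ≡ 7.
  S_1 = Σ v_i α_i r_i = 3·10·2 + 1·6·8 + 2·9·9 + 3·2·9 + 2·3·7 = 366 ≡ 3.
  α_i^2 mod 11 = [1, 3, 4, 4, 9].
  S_2 = Σ v_i α_i^2 r_i = 3·1·2 + 1·3·8 + 2·4·9 + 3·4·9 + 2·9·7 = 336 ≡ 6.
  S = (7, 3, 6) ≠ 0, so r is not a codeword (an error is present).
Step 3: locate the error. For a single error e at position i, S_ℓ = v_i·e·α_i^ℓ, so α_err = S_1/S_0.
  S_0^{−1} = 7^{−1} = 8 (mod 11), so α_err = 3·8 = 24 ≡ 2 = α_4. Error position i = 4.
  Consistency check: S_2/S_1 = 6·4 = 24 ≡ 2 = α_err ✓ (single-error assumption holds).
Step 4: error magnitude e = S_0/v_4 = S_0·∏_{j≠4}(α_4 − α_j) = 7·4 = 28 ≡ 6 (mod 11).
Step 5: correct position 4: c_4 = r_4 − e = 9 − 6 ≡ 3 (mod 11). Hence c = [2, 8, 9, 3, 7].
  Check: interpolating c through the α_i gives m(x) = 6 + 4·x (degree < 2) with m(α_i) = c_i for every i, so c is indeed a codeword.


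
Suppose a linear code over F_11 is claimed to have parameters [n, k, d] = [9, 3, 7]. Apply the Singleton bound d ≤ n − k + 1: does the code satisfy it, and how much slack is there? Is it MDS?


Singleton RHS = n − k + 1 = 7, slack = 0, bound satisfied, MDS.

Singleton bound: d ≤ n − k + 1.
Here n = 9, k = 3, so n − k + 1 = 7.
Given d = 7, check d ≤ 7: YES.
Slack = (n − k + 1) − d = 0.
The code is MDS (slack = 0).
Description: the claimed parameters are [9, 3, 7]_11; such a code would be MDS (meets Singleton bound).


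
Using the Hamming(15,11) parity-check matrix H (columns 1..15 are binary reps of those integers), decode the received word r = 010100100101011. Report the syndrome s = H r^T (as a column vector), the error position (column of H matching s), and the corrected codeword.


s = (0, 1, 1, 0)^T, error position = 6, corrected codeword c = 010101100101011

Compute s = H r^T mod 2 one row at a time:
  s_1 = 0 + 0 + 1 + 0 + 1 + 0 + 1 + 1 = 4 ≡ 0 (mod 2).
  s_2 = 1 + 0 + 0 + 1 + 1 + 0 + 1 + 1 = 5 ≡ 1 (mod 2).
  s_3 = 1 + 0 + 0 + 1 + 1 + 0 + 1 + 1 = 5 ≡ 1 (mod 2).
  s_4 = 0 + 0 + 0 + 1 + 0 + 0 + 0 + 1 = 2 ≡ 0 (mod 2).
s = (0, 1, 1, 0)^T — this equals column 6 of H (binary 0110), so error is at position 6.
Correct: flip bit 6 of r = 010100100101011 to get c = 010101100101011.


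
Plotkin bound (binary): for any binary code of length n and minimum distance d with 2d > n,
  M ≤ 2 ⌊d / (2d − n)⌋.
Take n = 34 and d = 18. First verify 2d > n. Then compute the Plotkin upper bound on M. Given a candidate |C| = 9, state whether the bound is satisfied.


Plotkin bound M ≤ 18; given |C| = 9 ≤ bound (satisfied).

Check applicability: 2d = 36, n = 34.
2d − n = 2 > 0, so Plotkin applies.
Compute d/(2d−n) = 18/2 ≈ 9.0000.
⌊d/(2d−n)⌋ = 9.
Plotkin bound: M ≤ 2·9 = 18.
Given |C| = 9, check: satisfied.
This |C| is below the Plotkin bound.


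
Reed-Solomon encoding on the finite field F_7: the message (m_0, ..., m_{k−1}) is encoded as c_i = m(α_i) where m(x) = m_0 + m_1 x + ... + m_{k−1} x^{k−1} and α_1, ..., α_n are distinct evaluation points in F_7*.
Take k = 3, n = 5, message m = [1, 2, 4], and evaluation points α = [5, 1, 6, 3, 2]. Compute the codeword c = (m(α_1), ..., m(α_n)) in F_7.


c = [6, 0, 3, 1, 0]

Message polynomial: m(x) = 1 + 2·x + 4·x^2 (mod 7).
For each evaluation point α_i, compute m(α_i) mod 7:
  α_1 = 5: Horner steps 4 → 1 → 6, so m(5) = 6.
  α_2 = 1: Horner steps 4 → 6 → 0, so m(1) = 0.
  α_3 = 6: Horner steps 4 → 5 → 3, so m(6) = 3.
  α_4 = 3: Horner steps 4 → 0 → 1, so m(3) = 1.
  α_5 = 2: Horner steps 4 → 3 → 0, so m(2) = 0.
Codeword c = [6, 0, 3, 1, 0] ∈ F_7^5.


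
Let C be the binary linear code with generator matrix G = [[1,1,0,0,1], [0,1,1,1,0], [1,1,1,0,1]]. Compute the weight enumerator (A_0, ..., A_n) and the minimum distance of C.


Weight distribution: A_0 = 1, A_1 = 1, A_2 = 1, A_3 = 3, A_4 = 2. Minimum distance d = 1.

Enumerate all 2^3 = 8 messages m ∈ F_2^3.
For each, compute codeword c = mG in F_2^5, then tally its weight.
  m = 000 → c = 00000, weight = 0.
  m = 100 → c = 11001, weight = 3.
  m = 010 → c = 01110, weight = 3.
  m = 110 → c = 10111, weight = 4.
  m = 001 → c = 11101, weight = 4.
  m = 101 → c = 00100, weight = 1.
  m = 011 → c = 10011, weight = 3.
  m = 111 → c = 01010, weight = 2.
Tally weights:
  weight 0: 1 codewords.
  weight 1: 1 codewords.
  weight 2: 1 codewords.
  weight 3: 3 codewords.
  weight 4: 2 codewords.
Minimum distance d = smallest w > 0 with A_w > 0 = 1.
Sanity: Σ A_w = 8 = 2^3 = 8 ✓.


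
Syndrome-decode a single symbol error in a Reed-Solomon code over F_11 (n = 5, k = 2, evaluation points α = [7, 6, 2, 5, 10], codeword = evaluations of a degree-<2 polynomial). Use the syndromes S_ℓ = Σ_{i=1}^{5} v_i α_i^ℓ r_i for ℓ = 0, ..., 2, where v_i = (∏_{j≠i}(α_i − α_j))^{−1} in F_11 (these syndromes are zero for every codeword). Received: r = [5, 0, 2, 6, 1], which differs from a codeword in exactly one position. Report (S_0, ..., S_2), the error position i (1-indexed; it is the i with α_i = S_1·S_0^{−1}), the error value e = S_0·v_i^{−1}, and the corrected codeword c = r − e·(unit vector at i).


S = (2, 9, 2), error at position 5, error magnitude e = 3, c = [5, 0, 2, 6, 9].

Step 1: column multipliers v_i = (∏_{j≠i}(α_i − α_j))^{−1} mod 11.
  i = 1 (α = 7): (7−6)(7−2)(7−5)(7−10) = 1·5·2·(−3) = −30 ≡ 3, so v_1 = 3^{−1} = 4 (mod 11).
  i = 2 (α = 6): (6−7)(6−2)(6−5)(6−10) = (−1)·4·1·(−4) = 16 ≡ 5, so v_2 = 5^{−1} = 9 (mod 11).
  i = 3 (α = 2): (2−7)(2−6)(2−5)(2−10) = (−5)·(−4)·(−3)·(−8) = 480 ≡ 7, so v_3 = 7^{−1} = 8 (mod 11).
  i = 4 (α = 5): (5−7)(5−6)(5−2)(5−10) = (−2)·(−1)·3·(−5) = −30 ≡ 3, so v_4 = 3^{−1} = 4 (mod 11).
  i = 5 (α = 10): (10−7)(10−6)(10−2)(10−5) = 3·4·8·5 = 480 ≡ 7, so v_5 = 7^{−1} = 8 (mod 11).
  v = [4, 9, 8, 4, 8].
Step 2: syndromes of r = [5, 0, 2, 6, 1] (all sums mod 11).
  S_0 = Σ v_i r_i = 4·5 + 9·0 + 8·2 + 4·6 + 8·1 = 68 ≡ 2.
  S_1 = Σ v_i α_i r_i = 4·7·5 + 9·6·0 + 8·2·2 + 4·5·6 + 8·10·1 = 372 ≡ 9.
  α_i^2 mod 11 = [5, 3, 4, 3, 1].
  S_2 = Σ v_i α_i^2 r_i = 4·5·5 + 9·3·0 + 8·4·2 + 4·3·6 + 8·1·1 = 244 ≡ 2.
  S = (2, 9, 2) ≠ 0, so r is not a codeword (an error is present).
Step 3: locate the error. For a single error e at position i, S_ℓ = v_i·e·α_i^ℓ, so α_err = S_1/S_0.
  S_0^{−1} = 2^{−1} = 6 (mod 11), so α_err = 9·6 = 54 ≡ 10 = α_5. Error position i = 5.
  Consistency check: S_2/S_1 = 2·5 = 10 ≡ 10 = α_err ✓ (single-error assumption holds).
Step 4: error magnitude e = S_0/v_5 = S_0·∏_{j≠5}(α_5 − α_j) = 2·7 = 14 ≡ 3 (mod 11).
Step 5: correct position 5: c_5 = r_5 − e = 1 − 3 ≡ 9 (mod 11). Hence c = [5, 0, 2, 6, 9].
  Check: interpolating c through the α_i gives m(x) = 3 + 5·x (degree < 2) with m(α_i) = c_i for every i, so c is indeed a codeword.


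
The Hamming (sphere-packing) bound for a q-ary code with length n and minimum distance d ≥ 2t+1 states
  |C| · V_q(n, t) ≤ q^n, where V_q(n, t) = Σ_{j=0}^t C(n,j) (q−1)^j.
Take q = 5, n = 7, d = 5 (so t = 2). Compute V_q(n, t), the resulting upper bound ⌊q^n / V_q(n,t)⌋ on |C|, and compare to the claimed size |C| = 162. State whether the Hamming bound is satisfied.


V_q(n, t) = 365, q^n = 78125, Hamming bound = 214, |C| = 162 ≤ bound (satisfied).

Step 1: Compute V_q(n, t) = Σ_{j=0}^2 C(n, j) (q−1)^j.
  j = 0: C(7,0)·(4)^0 = 1·1 = 1.
  j = 1: C(7,1)·(4)^1 = 7·4 = 28.
  j = 2: C(7,2)·(4)^2 = 21·16 = 336.
  V_q(n, t) = 1 + 28 + 336 = 365.
Step 2: q^n = 5^7 = 78125.
Step 3: Hamming bound ⌊q^n / V_q(n,t)⌋ = ⌊78125/365⌋ = 214.
Step 4: Compare |C| = 162 to 214: satisfied.
The claimed |C| lies below the Hamming bound.


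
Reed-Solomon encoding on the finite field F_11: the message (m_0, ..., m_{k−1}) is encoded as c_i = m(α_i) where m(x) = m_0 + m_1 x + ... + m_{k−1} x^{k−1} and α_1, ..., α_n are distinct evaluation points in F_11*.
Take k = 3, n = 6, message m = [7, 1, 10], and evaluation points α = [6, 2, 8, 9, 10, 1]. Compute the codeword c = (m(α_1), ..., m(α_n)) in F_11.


c = [10, 5, 6, 1, 5, 7]

Message polynomial: m(x) = 7 + 1·x + 10·x^2 (mod 11).
For each evaluation point α_i, compute m(α_i) mod 11:
  α_1 = 6: Horner steps 10 → 6 → 10, so m(6) = 10.
  α_2 = 2: Horner steps 10 → 10 → 5, so m(2) = 5.
  α_3 = 8: Horner steps 10 → 4 → 6, so m(8) = 6.
  α_4 = 9: Horner steps 10 → 3 → 1, so m(9) = 1.
  α_5 = 10: Horner steps 10 → 2 → 5, so m(10) = 5.
  α_6 = 1: Horner steps 10 → 0 → 7, so m(1) = 7.
Codeword c = [10, 5, 6, 1, 5, 7] ∈ F_11^6.


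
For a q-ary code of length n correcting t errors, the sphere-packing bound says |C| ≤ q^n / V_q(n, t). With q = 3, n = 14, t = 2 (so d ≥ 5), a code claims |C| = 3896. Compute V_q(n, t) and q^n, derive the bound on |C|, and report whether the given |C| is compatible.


V_q(n, t) = 393, q^n = 4782969, Hamming bound = 12170, |C| = 3896 ≤ bound (satisfied).

Step 1: Compute V_q(n, t) = Σ_{j=0}^2 C(n, j) (q−1)^j.
  j = 0: C(14,0)·(2)^0 = 1·1 = 1.
  j = 1: C(14,1)·(2)^1 = 14·2 = 28.
  j = 2: C(14,2)·(2)^2 = 91·4 = 364.
  V_q(n, t) = 1 + 28 + 364 = 393.
Step 2: q^n = 3^14 = 4782969.
Step 3: Hamming bound ⌊q^n / V_q(n,t)⌋ = ⌊4782969/393⌋ = 12170.
Step 4: Compare |C| = 3896 to 12170: satisfied.
The claimed |C| lies below the Hamming bound.


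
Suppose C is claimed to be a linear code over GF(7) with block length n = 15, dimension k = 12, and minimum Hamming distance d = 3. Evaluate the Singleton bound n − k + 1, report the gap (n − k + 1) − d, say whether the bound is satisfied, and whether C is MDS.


Singleton RHS = n − k + 1 = 4, slack = 1, bound satisfied, not MDS.

Singleton bound: d ≤ n − k + 1.
Here n = 15, k = 12, so n − k + 1 = 4.
Given d = 3, check d ≤ 4: YES.
Slack = (n − k + 1) − d = 1.
The code is NOT MDS (slack = 1 > 0).
Description: the claimed parameters are [15, 12, 3]_7; such a code would be non-MDS.


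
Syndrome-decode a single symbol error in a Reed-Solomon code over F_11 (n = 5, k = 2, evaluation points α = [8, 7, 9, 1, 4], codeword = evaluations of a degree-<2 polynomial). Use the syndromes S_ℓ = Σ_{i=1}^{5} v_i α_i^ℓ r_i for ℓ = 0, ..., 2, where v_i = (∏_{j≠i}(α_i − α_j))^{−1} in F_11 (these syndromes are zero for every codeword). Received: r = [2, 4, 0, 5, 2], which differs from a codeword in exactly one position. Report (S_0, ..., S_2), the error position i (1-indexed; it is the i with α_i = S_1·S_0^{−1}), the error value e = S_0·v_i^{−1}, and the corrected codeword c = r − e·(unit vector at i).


S = (2, 8, 10), error at position 5, error magnitude e = 3, c = [2, 4, 0, 5, 10].

Step 1: column multipliers v_i = (∏_{j≠i}(α_i − α_j))^{−1} mod 11.
  i = 1 (α = 8): (8−7)(8−9)(8−1)(8−4) = 1·(−1)·7·4 = −28 ≡ 5, so v_1 = 5^{−1} = 9 (mod 11).
  i = 2 (α = 7): (7−8)(7−9)(7−1)(7−4) = (−1)·(−2)·6·3 = 36 ≡ 3, so v_2 = 3^{−1} = 4 (mod 11).
  i = 3 (α = 9): (9−8)(9−7)(9−1)(9−4) = 1·2·8·5 = 80 ≡ 3, so v_3 = 3^{−1} = 4 (mod 11).
  i = 4 (α = 1): (1−8)(1−7)(1−9)(1−4) = (−7)·(−6)·(−8)·(−3) = 1008 ≡ 7, so v_4 = 7^{−1} = 8 (mod 11).
  i = 5 (α = 4): (4−8)(4−7)(4−9)(4−1) = (−4)·(−3)·(−5)·3 = −180 ≡ 7, so v_5 = 7^{−1} = 8 (mod 11).
  v = [9, 4, 4, 8, 8].
Step 2: syndromes of r = [2, 4, 0, 5, 2] (all sums mod 11).
  S_0 = Σ v_i r_i = 9·2 + 4·4 + 4·0 + 8·5 + 8·2 = 90 ≡ 2.
  S_1 = Σ v_i α_i r_i = 9·8·2 + 4·7·4 + 4·9·0 + 8·1·5 + 8·4·2 = 360 ≡ 8.
  α_i^2 mod 11 = [9, 5, 4, 1, 5].
  S_2 = Σ v_i α_i^2 r_i = 9·9·2 + 4·5·4 + 4·4·0 + 8·1·5 + 8·5·2 = 362 ≡ 10.
  S = (2, 8, 10) ≠ 0, so r is not a codeword (an error is present).
Step 3: locate the error. For a single error e at position i, S_ℓ = v_i·e·α_i^ℓ, so α_err = S_1/S_0.
  S_0^{−1} = 2^{−1} = 6 (mod 11), so α_err = 8·6 = 48 ≡ 4 = α_5. Error position i = 5.
  Consistency check: S_2/S_1 = 10·7 = 70 ≡ 4 = α_err ✓ (single-error assumption holds).
Step 4: error magnitude e = S_0/v_5 = S_0·∏_{j≠5}(α_5 − α_j) = 2·7 = 14 ≡ 3 (mod 11).
Step 5: correct position 5: c_5 = r_5 − e = 2 − 3 ≡ 10 (mod 11). Hence c = [2, 4, 0, 5, 10].
  Check: interpolating c through the α_i gives m(x) = 7 + 9·x (degree < 2) with m(α_i) = c_i for every i, so c is indeed a codeword.


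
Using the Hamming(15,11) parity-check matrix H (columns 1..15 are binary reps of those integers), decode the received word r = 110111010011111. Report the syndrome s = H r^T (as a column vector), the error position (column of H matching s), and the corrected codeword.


s = (0, 1, 1, 1)^T, error position = 7, corrected codeword c = 110111110011111

Compute s = H r^T mod 2 one row at a time:
  s_1 = 1 + 0 + 0 + 1 + 1 + 1 + 1 + 1 = 6 ≡ 0 (mod 2).
  s_2 = 1 + 1 + 1 + 0 + 1 + 1 + 1 + 1 = 7 ≡ 1 (mod 2).
  s_3 = 1 + 0 + 1 + 0 + 0 + 1 + 1 + 1 = 5 ≡ 1 (mod 2).
  s_4 = 1 + 0 + 1 + 0 + 0 + 1 + 1 + 1 = 5 ≡ 1 (mod 2).
s = (0, 1, 1, 1)^T — this equals column 7 of H (binary 0111), so error is at position 7.
Correct: flip bit 7 of r = 110111010011111 to get c = 110111110011111.


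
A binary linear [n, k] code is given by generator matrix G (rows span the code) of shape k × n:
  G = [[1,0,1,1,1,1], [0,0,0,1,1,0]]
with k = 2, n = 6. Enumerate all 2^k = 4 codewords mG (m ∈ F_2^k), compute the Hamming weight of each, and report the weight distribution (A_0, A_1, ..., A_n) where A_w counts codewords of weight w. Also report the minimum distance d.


Weight distribution: A_0 = 1, A_2 = 1, A_3 = 1, A_5 = 1. Minimum distance d = 2.

Enumerate all 2^2 = 4 messages m ∈ F_2^2.
For each, compute codeword c = mG in F_2^6, then tally its weight.
  m = 00 → c = 000000, weight = 0.
  m = 10 → c = 101111, weight = 5.
  m = 01 → c = 000110, weight = 2.
  m = 11 → c = 101001, weight = 3.
Tally weights:
  weight 0: 1 codewords.
  weight 2: 1 codewords.
  weight 3: 1 codewords.
  weight 5: 1 codewords.
Minimum distance d = smallest w > 0 with A_w > 0 = 2.
Sanity: Σ A_w = 4 = 2^2 = 4 ✓.


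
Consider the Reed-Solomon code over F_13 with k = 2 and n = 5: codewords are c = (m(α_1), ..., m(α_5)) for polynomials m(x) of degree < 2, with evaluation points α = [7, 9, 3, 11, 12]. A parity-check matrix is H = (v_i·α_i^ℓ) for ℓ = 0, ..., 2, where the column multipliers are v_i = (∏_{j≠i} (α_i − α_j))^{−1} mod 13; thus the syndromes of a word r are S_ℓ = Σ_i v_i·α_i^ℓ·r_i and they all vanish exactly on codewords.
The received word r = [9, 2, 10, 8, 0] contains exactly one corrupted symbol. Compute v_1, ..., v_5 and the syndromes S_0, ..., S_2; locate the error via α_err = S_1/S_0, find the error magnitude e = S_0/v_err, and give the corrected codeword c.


S = (3, 10, 3), error at position 5, error magnitude e = 2, c = [9, 2, 10, 8, 11].

Step 1: column multipliers v_i = (∏_{j≠i}(α_i − α_j))^{−1} mod 13.
  i = 1 (α = 7): (7−9)(7−3)(7−11)(7−12) = (−2)·4·(−4)·(−5) = −160 ≡ 9, so v_1 = 9^{−1} = 3 (mod 13).
  i = 2 (α = 9): (9−7)(9−3)(9−11)(9−12) = 2·6·(−2)·(−3) = 72 ≡ 7, so v_2 = 7^{−1} = 2 (mod 13).
  i = 3 (α = 3): (3−7)(3−9)(3−11)(3−12) = (−4)·(−6)·(−8)·(−9) = 1728 ≡ 12, so v_3 = 12^{−1} = 12 (mod 13).
  i = 4 (α = 11): (11−7)(11−9)(11−3)(11−12) = 4·2·8·(−1) = −64 ≡ 1, so v_4 = 1^{−1} = 1 (mod 13).
  i = 5 (α = 12): (12−7)(12−9)(12−3)(12−11) = 5·3·9·1 = 135 ≡ 5, so v_5 = 5^{−1} = 8 (mod 13).
  v = [3, 2, 12, 1, 8].
Step 2: syndromes of r = [9, 2, 10, 8, 0] (all sums mod 13).
  S_0 = Σ v_i r_i = 3·9 + 2·2 + 12·10 + 1·8 + 8·0 = 159 ≡ 3.
  S_1 = Σ v_i α_i r_i = 3·7·9 + 2·9·2 + 12·3·10 + 1·11·8 + 8·12·0 = 673 ≡ 10.
  α_i^2 mod 13 = [10, 3, 9, 4, 1].
  S_2 = Σ v_i α_i^2 r_i = 3·10·9 + 2·3·2 + 12·9·10 + 1·4·8 + 8·1·0 = 1394 ≡ 3.
  S = (3, 10, 3) ≠ 0, so r is not a codeword (an error is present).
Step 3: locate the error. For a single error e at position i, S_ℓ = v_i·e·α_i^ℓ, so α_err = S_1/S_0.
  S_0^{−1} = 3^{−1} = 9 (mod 13), so α_err = 10·9 = 90 ≡ 12 = α_5. Error position i = 5.
  Consistency check: S_2/S_1 = 3·4 = 12 ≡ 12 = α_err ✓ (single-error assumption holds).
Step 4: error magnitude e = S_0/v_5 = S_0·∏_{j≠5}(α_5 − α_j) = 3·5 = 15 ≡ 2 (mod 13).
Step 5: correct position 5: c_5 = r_5 − e = 0 − 2 ≡ 11 (mod 13). Hence c = [9, 2, 10, 8, 11].
  Check: interpolating c through the α_i gives m(x) = 1 + 3·x (degree < 2) with m(α_i) = c_i for every i, so c is indeed a codeword.


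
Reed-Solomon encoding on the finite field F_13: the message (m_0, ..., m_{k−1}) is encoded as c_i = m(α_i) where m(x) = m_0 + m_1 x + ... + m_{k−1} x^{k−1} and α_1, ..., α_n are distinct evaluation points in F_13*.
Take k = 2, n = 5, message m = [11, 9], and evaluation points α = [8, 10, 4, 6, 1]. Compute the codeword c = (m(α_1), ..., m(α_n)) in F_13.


c = [5, 10, 8, 0, 7]

Message polynomial: m(x) = 11 + 9·x (mod 13).
For each evaluation point α_i, compute m(α_i) mod 13:
  α_1 = 8: Horner steps 9 → 5, so m(8) = 5.
  α_2 = 10: Horner steps 9 → 10, so m(10) = 10.
  α_3 = 4: Horner steps 9 → 8, so m(4) = 8.
  α_4 = 6: Horner steps 9 → 0, so m(6) = 0.
  α_5 = 1: Horner steps 9 → 7, so m(1) = 7.
Codeword c = [5, 10, 8, 0, 7] ∈ F_13^5.


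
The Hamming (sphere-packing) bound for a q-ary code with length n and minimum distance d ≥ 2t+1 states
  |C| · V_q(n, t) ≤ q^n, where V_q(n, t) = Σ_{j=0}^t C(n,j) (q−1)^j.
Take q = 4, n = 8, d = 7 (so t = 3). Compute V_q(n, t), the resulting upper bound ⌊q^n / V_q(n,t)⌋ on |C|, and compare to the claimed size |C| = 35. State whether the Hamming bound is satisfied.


V_q(n, t) = 1789, q^n = 65536, Hamming bound = 36, |C| = 35 ≤ bound (satisfied).

Step 1: Compute V_q(n, t) = Σ_{j=0}^3 C(n, j) (q−1)^j.
  j = 0: C(8,0)·(3)^0 = 1·1 = 1.
  j = 1: C(8,1)·(3)^1 = 8·3 = 24.
  j = 2: C(8,2)·(3)^2 = 28·9 = 252.
  j = 3: C(8,3)·(3)^3 = 56·27 = 1512.
  V_q(n, t) = 1 + 24 + 252 + 1512 = 1789.
Step 2: q^n = 4^8 = 65536.
Step 3: Hamming bound ⌊q^n / V_q(n,t)⌋ = ⌊65536/1789⌋ = 36.
Step 4: Compare |C| = 35 to 36: satisfied.
The claimed |C| lies below the Hamming bound.


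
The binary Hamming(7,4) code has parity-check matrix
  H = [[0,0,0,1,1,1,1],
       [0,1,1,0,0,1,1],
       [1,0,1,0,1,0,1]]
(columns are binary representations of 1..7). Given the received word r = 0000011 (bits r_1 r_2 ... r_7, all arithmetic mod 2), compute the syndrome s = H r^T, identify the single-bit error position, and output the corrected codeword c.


s = (0, 0, 1)^T, error position = 1, corrected codeword c = 1000011

Compute s = H r^T mod 2 one row at a time:
  s_1 = 0 + 0 + 1 + 1 = 2 ≡ 0 (mod 2).
  s_2 = 0 + 0 + 1 + 1 = 2 ≡ 0 (mod 2).
  s_3 = 0 + 0 + 0 + 1 = 1 ≡ 1 (mod 2).
s = (0, 0, 1)^T — this equals column 1 of H (binary 001), so error is at position 1.
Correct: flip bit 1 of r = 0000011 to get c = 1000011.


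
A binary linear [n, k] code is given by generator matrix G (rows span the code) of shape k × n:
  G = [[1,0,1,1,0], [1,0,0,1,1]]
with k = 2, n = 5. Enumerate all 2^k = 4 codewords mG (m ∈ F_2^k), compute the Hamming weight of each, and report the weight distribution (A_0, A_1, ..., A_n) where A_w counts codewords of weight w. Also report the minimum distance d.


Weight distribution: A_0 = 1, A_2 = 1, A_3 = 2. Minimum distance d = 2.

Enumerate all 2^2 = 4 messages m ∈ F_2^2.
For each, compute codeword c = mG in F_2^5, then tally its weight.
  m = 00 → c = 00000, weight = 0.
  m = 10 → c = 10110, weight = 3.
  m = 01 → c = 10011, weight = 3.
  m = 11 → c = 00101, weight = 2.
Tally weights:
  weight 0: 1 codewords.
  weight 2: 1 codewords.
  weight 3: 2 codewords.
Minimum distance d = smallest w > 0 with A_w > 0 = 2.
Sanity: Σ A_w = 4 = 2^2 = 4 ✓.


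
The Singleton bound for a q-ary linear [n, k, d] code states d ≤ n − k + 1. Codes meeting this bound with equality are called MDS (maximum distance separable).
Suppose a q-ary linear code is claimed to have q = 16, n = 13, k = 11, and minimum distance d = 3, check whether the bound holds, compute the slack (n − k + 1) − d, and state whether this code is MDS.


Singleton RHS = n − k + 1 = 3, slack = 0, bound satisfied, MDS.

Singleton bound: d ≤ n − k + 1.
Here n = 13, k = 11, so n − k + 1 = 3.
Given d = 3, check d ≤ 3: YES.
Slack = (n − k + 1) − d = 0.
The code is MDS (slack = 0).
Description: the claimed parameters are [13, 11, 3]_16; such a code would be MDS (meets Singleton bound).


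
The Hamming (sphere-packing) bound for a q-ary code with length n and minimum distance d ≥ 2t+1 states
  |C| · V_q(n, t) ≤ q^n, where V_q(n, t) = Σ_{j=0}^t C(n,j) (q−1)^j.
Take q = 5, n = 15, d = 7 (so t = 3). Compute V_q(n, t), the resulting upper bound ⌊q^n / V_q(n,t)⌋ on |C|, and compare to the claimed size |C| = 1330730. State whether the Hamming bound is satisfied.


V_q(n, t) = 30861, q^n = 30517578125, Hamming bound = 988871, |C| = 1330730 > bound (violated).

Step 1: Compute V_q(n, t) = Σ_{j=0}^3 C(n, j) (q−1)^j.
  j = 0: C(15,0)·(4)^0 = 1·1 = 1.
  j = 1: C(15,1)·(4)^1 = 15·4 = 60.
  j = 2: C(15,2)·(4)^2 = 105·16 = 1680.
  j = 3: C(15,3)·(4)^3 = 455·64 = 29120.
  V_q(n, t) = 1 + 60 + 1680 + 29120 = 30861.
Step 2: q^n = 5^15 = 30517578125.
Step 3: Hamming bound ⌊q^n / V_q(n,t)⌋ = ⌊30517578125/30861⌋ = 988871.
Step 4: Compare |C| = 1330730 to 988871: violated.
The claimed |C| lies above the Hamming bound, so no 5-ary code of length 15 with d ≥ 7 can have 1330730 codewords.


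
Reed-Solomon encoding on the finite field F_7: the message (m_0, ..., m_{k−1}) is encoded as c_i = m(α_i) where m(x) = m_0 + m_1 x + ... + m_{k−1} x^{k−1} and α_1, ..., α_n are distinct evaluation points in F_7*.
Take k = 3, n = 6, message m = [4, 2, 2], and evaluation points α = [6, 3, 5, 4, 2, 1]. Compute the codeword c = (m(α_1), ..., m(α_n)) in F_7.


c = [4, 0, 1, 2, 2, 1]

Message polynomial: m(x) = 4 + 2·x + 2·x^2 (mod 7).
For each evaluation point α_i, compute m(α_i) mod 7:
  α_1 = 6: Horner steps 2 → 0 → 4, so m(6) = 4.
  α_2 = 3: Horner steps 2 → 1 → 0, so m(3) = 0.
  α_3 = 5: Horner steps 2 → 5 → 1, so m(5) = 1.
  α_4 = 4: Horner steps 2 → 3 → 2, so m(4) = 2.
  α_5 = 2: Horner steps 2 → 6 → 2, so m(2) = 2.
  α_6 = 1: Horner steps 2 → 4 → 1, so m(1) = 1.
Codeword c = [4, 0, 1, 2, 2, 1] ∈ F_7^6.


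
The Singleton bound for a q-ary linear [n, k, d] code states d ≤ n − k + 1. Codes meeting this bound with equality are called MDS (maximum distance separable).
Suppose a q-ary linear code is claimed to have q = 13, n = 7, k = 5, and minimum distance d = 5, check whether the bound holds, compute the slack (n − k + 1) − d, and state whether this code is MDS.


Singleton RHS = n − k + 1 = 3, slack = -2, bound violated (no such code; not MDS).

Singleton bound: d ≤ n − k + 1.
Here n = 7, k = 5, so n − k + 1 = 3.
Given d = 5, check d ≤ 3: NO.
Slack = (n − k + 1) − d = -2.
The slack is negative: d = 5 exceeds n − k + 1 = 3 by 2, so the Singleton bound is violated and no linear [7, 5, 5]_13 code can exist. In particular it is not MDS (MDS requires d = n − k + 1 exactly).
Description: the claimed parameters are [7, 5, 5]_13; such a code would be impossible (violates the Singleton bound).


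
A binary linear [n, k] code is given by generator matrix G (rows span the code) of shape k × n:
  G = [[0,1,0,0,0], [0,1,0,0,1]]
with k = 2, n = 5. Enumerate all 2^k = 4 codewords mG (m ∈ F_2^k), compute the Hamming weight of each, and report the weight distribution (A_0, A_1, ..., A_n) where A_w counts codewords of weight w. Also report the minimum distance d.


Weight distribution: A_0 = 1, A_1 = 2, A_2 = 1. Minimum distance d = 1.

Enumerate all 2^2 = 4 messages m ∈ F_2^2.
For each, compute codeword c = mG in F_2^5, then tally its weight.
  m = 00 → c = 00000, weight = 0.
  m = 10 → c = 01000, weight = 1.
  m = 01 → c = 01001, weight = 2.
  m = 11 → c = 00001, weight = 1.
Tally weights:
  weight 0: 1 codewords.
  weight 1: 2 codewords.
  weight 2: 1 codewords.
Minimum distance d = smallest w > 0 with A_w > 0 = 1.
Sanity: Σ A_w = 4 = 2^2 = 4 ✓.


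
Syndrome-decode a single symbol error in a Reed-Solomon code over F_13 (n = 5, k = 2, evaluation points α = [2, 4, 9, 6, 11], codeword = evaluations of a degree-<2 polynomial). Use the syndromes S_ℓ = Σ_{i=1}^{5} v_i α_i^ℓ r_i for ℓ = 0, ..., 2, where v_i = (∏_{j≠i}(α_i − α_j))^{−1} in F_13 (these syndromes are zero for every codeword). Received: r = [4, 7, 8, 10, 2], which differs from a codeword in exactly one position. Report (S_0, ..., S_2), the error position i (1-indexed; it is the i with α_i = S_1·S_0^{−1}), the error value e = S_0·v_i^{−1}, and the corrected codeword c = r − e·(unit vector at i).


S = (5, 3, 7), error at position 5, error magnitude e = 4, c = [4, 7, 8, 10, 11].

Step 1: column multipliers v_i = (∏_{j≠i}(α_i − α_j))^{−1} mod 13.
  i = 1 (α = 2): (2−4)(2−9)(2−6)(2−11) = (−2)·(−7)·(−4)·(−9) = 504 ≡ 10, so v_1 = 10^{−1} = 4 (mod 13).
  i = 2 (α = 4): (4−2)(4−9)(4−6)(4−11) = 2·(−5)·(−2)·(−7) = −140 ≡ 3, so v_2 = 3^{−1} = 9 (mod 13).
  i = 3 (α = 9): (9−2)(9−4)(9−6)(9−11) = 7·5·3·(−2) = −210 ≡ 11, so v_3 = 11^{−1} = 6 (mod 13).
  i = 4 (α = 6): (6−2)(6−4)(6−9)(6−11) = 4·2·(−3)·(−5) = 120 ≡ 3, so v_4 = 3^{−1} = 9 (mod 13).
  i = 5 (α = 11): (11−2)(11−4)(11−9)(11−6) = 9·7·2·5 = 630 ≡ 6, so v_5 = 6^{−1} = 11 (mod 13).
  v = [4, 9, 6, 9, 11].
Step 2: syndromes of r = [4, 7, 8, 10, 2] (all sums mod 13).
  S_0 = Σ v_i r_i = 4·4 + 9·7 + 6·8 + 9·10 + 11·2 = 239 ≡ 5.
  S_1 = Σ v_i α_i r_i = 4·2·4 + 9·4·7 + 6·9·8 + 9·6·10 + 11·11·2 = 1498 ≡ 3.
  α_i^2 mod 13 = [4, 3, 3, 10, 4].
  S_2 = Σ v_i α_i^2 r_i = 4·4·4 + 9·3·7 + 6·3·8 + 9·10·10 + 11·4·2 = 1385 ≡ 7.
  S = (5, 3, 7) ≠ 0, so r is not a codeword (an error is present).
Step 3: locate the error. For a single error e at position i, S_ℓ = v_i·e·α_i^ℓ, so α_err = S_1/S_0.
  S_0^{−1} = 5^{−1} = 8 (mod 13), so α_err = 3·8 = 24 ≡ 11 = α_5. Error position i = 5.
  Consistency check: S_2/S_1 = 7·9 = 63 ≡ 11 = α_err ✓ (single-error assumption holds).
Step 4: error magnitude e = S_0/v_5 = S_0·∏_{j≠5}(α_5 − α_j) = 5·6 = 30 ≡ 4 (mod 13).
Step 5: correct position 5: c_5 = r_5 − e = 2 − 4 ≡ 11 (mod 13). Hence c = [4, 7, 8, 10, 11].
  Check: interpolating c through the α_i gives m(x) = 1 + 8·x (degree < 2) with m(α_i) = c_i for every i, so c is indeed a codeword.


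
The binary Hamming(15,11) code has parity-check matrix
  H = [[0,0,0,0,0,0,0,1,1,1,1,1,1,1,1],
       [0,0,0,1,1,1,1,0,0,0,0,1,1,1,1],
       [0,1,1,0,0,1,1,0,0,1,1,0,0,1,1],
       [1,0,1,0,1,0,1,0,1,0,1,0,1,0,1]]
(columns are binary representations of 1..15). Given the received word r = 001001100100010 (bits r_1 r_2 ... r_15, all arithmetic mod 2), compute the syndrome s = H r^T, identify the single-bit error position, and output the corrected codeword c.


s = (0, 1, 1, 0)^T, error position = 6, corrected codeword c = 001000100100010

Compute s = H r^T mod 2 one row at a time:
  s_1 = 0 + 0 + 1 + 0 + 0 + 0 + 1 + 0 = 2 ≡ 0 (mod 2).
  s_2 = 0 + 0 + 1 + 1 + 0 + 0 + 1 + 0 = 3 ≡ 1 (mod 2).
  s_3 = 0 + 1 + 1 + 1 + 1 + 0 + 1 + 0 = 5 ≡ 1 (mod 2).
  s_4 = 0 + 1 + 0 + 1 + 0 + 0 + 0 + 0 = 2 ≡ 0 (mod 2).
s = (0, 1, 1, 0)^T — this equals column 6 of H (binary 0110), so error is at position 6.
Correct: flip bit 6 of r = 001001100100010 to get c = 001000100100010.


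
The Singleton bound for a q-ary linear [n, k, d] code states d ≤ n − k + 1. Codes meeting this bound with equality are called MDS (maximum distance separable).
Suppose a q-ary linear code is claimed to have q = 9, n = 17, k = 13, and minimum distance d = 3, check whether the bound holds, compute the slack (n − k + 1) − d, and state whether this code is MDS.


Singleton RHS = n − k + 1 = 5, slack = 2, bound satisfied, not MDS.

Singleton bound: d ≤ n − k + 1.
Here n = 17, k = 13, so n − k + 1 = 5.
Given d = 3, check d ≤ 5: YES.
Slack = (n − k + 1) − d = 2.
The code is NOT MDS (slack = 2 > 0).
Description: the claimed parameters are [17, 13, 3]_9; such a code would be non-MDS.


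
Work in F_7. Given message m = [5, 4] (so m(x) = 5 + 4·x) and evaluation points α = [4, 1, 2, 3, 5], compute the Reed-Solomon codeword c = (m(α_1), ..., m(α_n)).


c = [0, 2, 6, 3, 4]

Message polynomial: m(x) = 5 + 4·x (mod 7).
For each evaluation point α_i, compute m(α_i) mod 7:
  α_1 = 4: Horner steps 4 → 0, so m(4) = 0.
  α_2 = 1: Horner steps 4 → 2, so m(1) = 2.
  α_3 = 2: Horner steps 4 → 6, so m(2) = 6.
  α_4 = 3: Horner steps 4 → 3, so m(3) = 3.
  α_5 = 5: Horner steps 4 → 4, so m(5) = 4.
Codeword c = [0, 2, 6, 3, 4] ∈ F_7^5.


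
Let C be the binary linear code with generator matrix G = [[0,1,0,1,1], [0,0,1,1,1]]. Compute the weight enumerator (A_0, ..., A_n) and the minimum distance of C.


Weight distribution: A_0 = 1, A_2 = 1, A_3 = 2. Minimum distance d = 2.

Enumerate all 2^2 = 4 messages m ∈ F_2^2.
For each, compute codeword c = mG in F_2^5, then tally its weight.
  m = 00 → c = 00000, weight = 0.
  m = 10 → c = 01011, weight = 3.
  m = 01 → c = 00111, weight = 3.
  m = 11 → c = 01100, weight = 2.
Tally weights:
  weight 0: 1 codewords.
  weight 2: 1 codewords.
  weight 3: 2 codewords.
Minimum distance d = smallest w > 0 with A_w > 0 = 2.
Sanity: Σ A_w = 4 = 2^2 = 4 ✓.


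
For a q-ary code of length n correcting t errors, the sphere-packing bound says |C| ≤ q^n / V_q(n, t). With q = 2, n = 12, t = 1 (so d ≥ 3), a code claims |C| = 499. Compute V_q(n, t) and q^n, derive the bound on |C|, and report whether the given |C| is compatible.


V_q(n, t) = 13, q^n = 4096, Hamming bound = 315, |C| = 499 > bound (violated).

Step 1: Compute V_q(n, t) = Σ_{j=0}^1 C(n, j) (q−1)^j.
  j = 0: C(12,0)·(1)^0 = 1·1 = 1.
  j = 1: C(12,1)·(1)^1 = 12·1 = 12.
  V_q(n, t) = 1 + 12 = 13.
Step 2: q^n = 2^12 = 4096.
Step 3: Hamming bound ⌊q^n / V_q(n,t)⌋ = ⌊4096/13⌋ = 315.
Step 4: Compare |C| = 499 to 315: violated.
The claimed |C| lies above the Hamming bound, so no 2-ary code of length 12 with d ≥ 3 can have 499 codewords.


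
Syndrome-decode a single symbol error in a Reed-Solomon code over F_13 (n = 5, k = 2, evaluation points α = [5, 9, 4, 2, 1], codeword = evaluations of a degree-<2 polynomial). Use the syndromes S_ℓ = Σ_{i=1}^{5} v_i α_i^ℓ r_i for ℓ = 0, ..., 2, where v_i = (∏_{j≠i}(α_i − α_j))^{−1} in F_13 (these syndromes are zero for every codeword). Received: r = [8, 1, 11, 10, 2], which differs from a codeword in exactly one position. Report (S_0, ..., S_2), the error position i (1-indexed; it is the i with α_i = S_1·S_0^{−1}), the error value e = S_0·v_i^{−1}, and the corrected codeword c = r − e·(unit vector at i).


S = (6, 11, 5), error at position 3, error magnitude e = 11, c = [8, 1, 0, 10, 2].

Step 1: column multipliers v_i = (∏_{j≠i}(α_i − α_j))^{−1} mod 13.
  i = 1 (α = 5): (5−9)(5−4)(5−2)(5−1) = (−4)·1·3·4 = −48 ≡ 4, so v_1 = 4^{−1} = 10 (mod 13).
  i = 2 (α = 9): (9−5)(9−4)(9−2)(9−1) = 4·5·7·8 = 1120 ≡ 2, so v_2 = 2^{−1} = 7 (mod 13).
  i = 3 (α = 4): (4−5)(4−9)(4−2)(4−1) = (−1)·(−5)·2·3 = 30 ≡ 4, so v_3 = 4^{−1} = 10 (mod 13).
  i = 4 (α = 2): (2−5)(2−9)(2−4)(2−1) = (−3)·(−7)·(−2)·1 = −42 ≡ 10, so v_4 = 10^{−1} = 4 (mod 13).
  i = 5 (α = 1): (1−5)(1−9)(1−4)(1−2) = (−4)·(−8)·(−3)·(−1) = 96 ≡ 5, so v_5 = 5^{−1} = 8 (mod 13).
  v = [10, 7, 10, 4, 8].
Step 2: syndromes of r = [8, 1, 11, 10, 2] (all sums mod 13).
  S_0 = Σ v_i r_i = 10·8 + 7·1 + 10·11 + 4·10 + 8·2 = 253 ≡ 6.
  S_1 = Σ v_i α_i r_i = 10·5·8 + 7·9·1 + 10·4·11 + 4·2·10 + 8·1·2 = 999 ≡ 11.
  α_i^2 mod 13 = [12, 3, 3, 4, 1].
  S_2 = Σ v_i α_i^2 r_i = 10·12·8 + 7·3·1 + 10·3·11 + 4·4·10 + 8·1·2 = 1487 ≡ 5.
  S = (6, 11, 5) ≠ 0, so r is not a codeword (an error is present).
Step 3: locate the error. For a single error e at position i, S_ℓ = v_i·e·α_i^ℓ, so α_err = S_1/S_0.
  S_0^{−1} = 6^{−1} = 11 (mod 13), so α_err = 11·11 = 121 ≡ 4 = α_3. Error position i = 3.
  Consistency check: S_2/S_1 = 5·6 = 30 ≡ 4 = α_err ✓ (single-error assumption holds).
Step 4: error magnitude e = S_0/v_3 = S_0·∏_{j≠3}(α_3 − α_j) = 6·4 = 24 ≡ 11 (mod 13).
Step 5: correct position 3: c_3 = r_3 − e = 11 − 11 ≡ 0 (mod 13). Hence c = [8, 1, 0, 10, 2].
  Check: interpolating c through the α_i gives m(x) = 7 + 8·x (degree < 2) with m(α_i) = c_i for every i, so c is indeed a codeword.


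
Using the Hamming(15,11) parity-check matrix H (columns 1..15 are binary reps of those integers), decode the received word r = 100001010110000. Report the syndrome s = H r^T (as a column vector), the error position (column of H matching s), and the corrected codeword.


s = (1, 1, 1, 0)^T, error position = 14, corrected codeword c = 100001010110010

Compute s = H r^T mod 2 one row at a time:
  s_1 = 1 + 0 + 1 + 1 + 0 + 0 + 0 + 0 = 3 ≡ 1 (mod 2).
  s_2 = 0 + 0 + 1 + 0 + 0 + 0 + 0 + 0 = 1 ≡ 1 (mod 2).
  s_3 = 0 + 0 + 1 + 0 + 1 + 1 + 0 + 0 = 3 ≡ 1 (mod 2).
  s_4 = 1 + 0 + 0 + 0 + 0 + 1 + 0 + 0 = 2 ≡ 0 (mod 2).
s = (1, 1, 1, 0)^T — this equals column 14 of H (binary 1110), so error is at position 14.
Correct: flip bit 14 of r = 100001010110000 to get c = 100001010110010.


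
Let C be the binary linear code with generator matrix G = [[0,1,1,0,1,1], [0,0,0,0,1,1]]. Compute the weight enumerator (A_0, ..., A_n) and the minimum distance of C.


Weight distribution: A_0 = 1, A_2 = 2, A_4 = 1. Minimum distance d = 2.

Enumerate all 2^2 = 4 messages m ∈ F_2^2.
For each, compute codeword c = mG in F_2^6, then tally its weight.
  m = 00 → c = 000000, weight = 0.
  m = 10 → c = 011011, weight = 4.
  m = 01 → c = 000011, weight = 2.
  m = 11 → c = 011000, weight = 2.
Tally weights:
  weight 0: 1 codewords.
  weight 2: 2 codewords.
  weight 4: 1 codewords.
Minimum distance d = smallest w > 0 with A_w > 0 = 2.
Sanity: Σ A_w = 4 = 2^2 = 4 ✓.


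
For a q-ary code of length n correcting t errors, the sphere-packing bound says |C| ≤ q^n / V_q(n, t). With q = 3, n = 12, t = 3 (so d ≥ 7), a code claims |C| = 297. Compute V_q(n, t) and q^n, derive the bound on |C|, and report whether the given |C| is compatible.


V_q(n, t) = 2049, q^n = 531441, Hamming bound = 259, |C| = 297 > bound (violated).

Step 1: Compute V_q(n, t) = Σ_{j=0}^3 C(n, j) (q−1)^j.
  j = 0: C(12,0)·(2)^0 = 1·1 = 1.
  j = 1: C(12,1)·(2)^1 = 12·2 = 24.
  j = 2: C(12,2)·(2)^2 = 66·4 = 264.
  j = 3: C(12,3)·(2)^3 = 220·8 = 1760.
  V_q(n, t) = 1 + 24 + 264 + 1760 = 2049.
Step 2: q^n = 3^12 = 531441.
Step 3: Hamming bound ⌊q^n / V_q(n,t)⌋ = ⌊531441/2049⌋ = 259.
Step 4: Compare |C| = 297 to 259: violated.
The claimed |C| lies above the Hamming bound, so no 3-ary code of length 12 with d ≥ 7 can have 297 codewords.
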